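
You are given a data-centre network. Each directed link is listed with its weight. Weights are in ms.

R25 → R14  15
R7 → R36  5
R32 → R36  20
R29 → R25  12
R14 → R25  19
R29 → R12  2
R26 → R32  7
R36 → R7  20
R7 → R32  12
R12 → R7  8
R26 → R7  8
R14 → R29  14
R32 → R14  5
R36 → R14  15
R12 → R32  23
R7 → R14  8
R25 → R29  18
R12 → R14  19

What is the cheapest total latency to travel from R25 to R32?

Compare a few routes:
R25 → R29 → R12 → R32: 18+2+23 = 43
R25 → R14 → R29 → R12 → R32: 15+14+2+23 = 54
R25 → R14 → R29 → R12 → R7 → R32: 15+14+2+8+12 = 51
R25 → R29 → R12 → R7 → R32: 18+2+8+12 = 40
Cheapest is R25 → R29 → R12 → R7 → R32 at 40 ms.

40 ms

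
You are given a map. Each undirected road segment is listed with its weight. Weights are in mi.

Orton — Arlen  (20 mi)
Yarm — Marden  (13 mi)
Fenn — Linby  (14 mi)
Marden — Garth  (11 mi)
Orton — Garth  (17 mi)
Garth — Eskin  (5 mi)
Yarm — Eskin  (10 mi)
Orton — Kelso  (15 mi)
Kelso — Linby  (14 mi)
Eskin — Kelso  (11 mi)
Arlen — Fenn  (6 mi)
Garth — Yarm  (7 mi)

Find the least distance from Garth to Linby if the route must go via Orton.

46 mi

Shortest Garth→Orton: Garth–Orton = 17
Shortest Orton→Linby: Orton–Kelso–Linby = 29
Total via Orton: 17 + 29 = 46 mi.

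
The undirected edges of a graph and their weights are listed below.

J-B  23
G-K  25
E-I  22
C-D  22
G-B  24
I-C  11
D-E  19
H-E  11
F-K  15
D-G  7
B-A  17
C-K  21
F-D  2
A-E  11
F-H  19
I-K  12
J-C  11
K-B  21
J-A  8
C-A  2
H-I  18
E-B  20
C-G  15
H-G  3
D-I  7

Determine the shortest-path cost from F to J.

30

Compare a few routes:
F → D → G → C → A → J: 2+7+15+2+8 = 34
F → D → I → C → J: 2+7+11+11 = 31
F → D → C → A → J: 2+22+2+8 = 34
F → D → I → C → A → J: 2+7+11+2+8 = 30
The minimum is 30 via F → D → I → C → A → J.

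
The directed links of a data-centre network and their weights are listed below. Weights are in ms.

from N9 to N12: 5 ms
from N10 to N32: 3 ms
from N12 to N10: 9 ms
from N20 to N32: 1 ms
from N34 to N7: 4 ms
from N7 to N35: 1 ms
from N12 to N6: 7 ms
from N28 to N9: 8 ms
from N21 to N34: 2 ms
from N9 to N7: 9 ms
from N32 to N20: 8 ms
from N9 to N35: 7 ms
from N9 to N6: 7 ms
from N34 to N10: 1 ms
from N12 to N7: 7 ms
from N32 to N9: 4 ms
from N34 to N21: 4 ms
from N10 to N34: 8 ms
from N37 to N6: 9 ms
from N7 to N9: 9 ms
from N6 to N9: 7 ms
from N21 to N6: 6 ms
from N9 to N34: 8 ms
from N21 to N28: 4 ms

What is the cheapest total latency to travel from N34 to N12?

Settle nodes by increasing distance from N34:
N34: 0
N10: 1  (via N34)
N32: 4  (via N10)
N21: 4  (via N34)
N7: 4  (via N34)
N35: 5  (via N7)
N9: 8  (via N32)
N28: 8  (via N21)
N6: 10  (via N21)
N20: 12  (via N32)
N12: 13  (via N9)
Shortest route: N34–N10–N32–N9–N12 = 13 ms.

13 ms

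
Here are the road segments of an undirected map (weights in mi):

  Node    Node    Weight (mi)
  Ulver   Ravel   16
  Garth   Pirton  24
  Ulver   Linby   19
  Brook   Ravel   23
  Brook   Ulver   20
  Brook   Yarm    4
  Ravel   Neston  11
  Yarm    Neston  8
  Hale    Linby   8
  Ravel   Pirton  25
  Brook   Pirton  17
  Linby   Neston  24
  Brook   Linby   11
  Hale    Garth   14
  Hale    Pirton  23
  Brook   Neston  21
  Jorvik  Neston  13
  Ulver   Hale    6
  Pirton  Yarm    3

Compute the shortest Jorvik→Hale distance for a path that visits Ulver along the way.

Shortest Jorvik→Ulver: Jorvik–Neston–Ravel–Ulver = 40
Shortest Ulver→Hale: Ulver–Hale = 6
Total via Ulver: 40 + 6 = 46 mi.

46 mi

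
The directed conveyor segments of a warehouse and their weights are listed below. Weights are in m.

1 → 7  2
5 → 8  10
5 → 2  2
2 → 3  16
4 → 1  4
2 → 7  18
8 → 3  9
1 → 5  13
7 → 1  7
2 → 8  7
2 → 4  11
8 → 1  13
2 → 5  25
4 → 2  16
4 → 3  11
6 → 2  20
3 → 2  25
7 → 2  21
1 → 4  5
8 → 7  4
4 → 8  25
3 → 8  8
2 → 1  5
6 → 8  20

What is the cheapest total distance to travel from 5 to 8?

Running Dijkstra from 5:
5: 0
2: 2  (via 5)
1: 7  (via 2)
7: 9  (via 1)
8: 9  (via 2)
Shortest route: 5–2–8 = 9 m.

9 m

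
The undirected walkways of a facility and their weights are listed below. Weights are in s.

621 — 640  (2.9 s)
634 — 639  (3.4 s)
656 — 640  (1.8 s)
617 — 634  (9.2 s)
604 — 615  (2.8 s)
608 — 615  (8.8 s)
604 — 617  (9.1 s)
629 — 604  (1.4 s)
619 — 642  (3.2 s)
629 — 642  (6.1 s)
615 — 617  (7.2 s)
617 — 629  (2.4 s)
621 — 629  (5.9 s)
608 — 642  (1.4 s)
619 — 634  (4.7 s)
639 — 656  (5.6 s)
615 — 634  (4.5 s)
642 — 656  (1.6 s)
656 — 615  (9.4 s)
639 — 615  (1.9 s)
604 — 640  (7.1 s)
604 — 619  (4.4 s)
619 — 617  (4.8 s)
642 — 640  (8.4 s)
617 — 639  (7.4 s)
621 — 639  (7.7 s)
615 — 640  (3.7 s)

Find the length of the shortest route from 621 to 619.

9.5 s

Enumerating some paths:
621–629–617–619: 5.9+2.4+4.8 = 13.1
621–640–615–604–619: 2.9+3.7+2.8+4.4 = 13.8
621–640–656–642–619: 2.9+1.8+1.6+3.2 = 9.5
621–629–604–619: 5.9+1.4+4.4 = 11.7
Cheapest is 621–640–656–642–619 at 9.5 s.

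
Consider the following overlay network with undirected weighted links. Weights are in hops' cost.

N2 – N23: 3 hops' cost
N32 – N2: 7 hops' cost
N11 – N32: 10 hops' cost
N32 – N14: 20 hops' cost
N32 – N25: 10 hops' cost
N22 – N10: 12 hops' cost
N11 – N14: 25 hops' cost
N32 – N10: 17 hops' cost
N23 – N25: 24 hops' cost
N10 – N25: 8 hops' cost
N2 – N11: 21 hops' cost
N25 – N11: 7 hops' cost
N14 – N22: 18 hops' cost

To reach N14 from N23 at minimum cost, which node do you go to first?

Candidate routes:
N23 - N2 - N32 - N14: 3+7+20 = 30
N23 - N2 - N32 - N11 - N14: 3+7+10+25 = 45
The minimum is 30 hops' cost via N23 - N2 - N32 - N14.
So from N23 the first move is to N2.

N2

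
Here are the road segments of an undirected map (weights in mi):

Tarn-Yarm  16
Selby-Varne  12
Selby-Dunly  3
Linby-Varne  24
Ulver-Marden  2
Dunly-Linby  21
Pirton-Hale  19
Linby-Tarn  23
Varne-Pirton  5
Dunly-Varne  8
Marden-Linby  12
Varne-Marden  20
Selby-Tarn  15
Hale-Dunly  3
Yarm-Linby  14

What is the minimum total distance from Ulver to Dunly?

Enumerating some paths:
Ulver–Marden–Varne–Selby–Dunly: 2+20+12+3 = 37
Ulver–Marden–Varne–Dunly: 2+20+8 = 30
Ulver–Marden–Linby–Dunly: 2+12+21 = 35
Ulver–Marden–Linby–Varne–Dunly: 2+12+24+8 = 46
The minimum is 30 mi via Ulver–Marden–Varne–Dunly.

30 mi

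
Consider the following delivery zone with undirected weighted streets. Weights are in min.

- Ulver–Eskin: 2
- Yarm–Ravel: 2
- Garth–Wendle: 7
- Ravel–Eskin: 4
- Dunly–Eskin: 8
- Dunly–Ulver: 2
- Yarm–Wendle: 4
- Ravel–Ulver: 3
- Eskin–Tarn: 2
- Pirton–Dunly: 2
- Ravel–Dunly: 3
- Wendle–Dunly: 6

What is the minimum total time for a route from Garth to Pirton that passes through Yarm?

Best Garth to Yarm: Garth–Wendle–Yarm costing 11
Best Yarm to Pirton: Yarm–Ravel–Dunly–Pirton costing 7
Total via Yarm: 11 + 7 = 18 min.

18 min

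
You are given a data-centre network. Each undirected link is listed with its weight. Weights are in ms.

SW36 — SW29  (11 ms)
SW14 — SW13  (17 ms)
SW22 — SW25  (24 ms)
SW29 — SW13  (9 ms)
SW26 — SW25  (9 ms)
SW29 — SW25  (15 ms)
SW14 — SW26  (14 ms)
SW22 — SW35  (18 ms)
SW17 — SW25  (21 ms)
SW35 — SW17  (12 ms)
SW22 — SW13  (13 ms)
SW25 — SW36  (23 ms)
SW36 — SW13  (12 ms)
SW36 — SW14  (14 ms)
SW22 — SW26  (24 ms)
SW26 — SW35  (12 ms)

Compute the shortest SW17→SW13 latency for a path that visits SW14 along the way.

Best SW17 to SW14: SW17–SW35–SW26–SW14 costing 38
Best SW14 to SW13: SW14–SW13 costing 17
Total via SW14: 38 + 17 = 55 ms.

55 ms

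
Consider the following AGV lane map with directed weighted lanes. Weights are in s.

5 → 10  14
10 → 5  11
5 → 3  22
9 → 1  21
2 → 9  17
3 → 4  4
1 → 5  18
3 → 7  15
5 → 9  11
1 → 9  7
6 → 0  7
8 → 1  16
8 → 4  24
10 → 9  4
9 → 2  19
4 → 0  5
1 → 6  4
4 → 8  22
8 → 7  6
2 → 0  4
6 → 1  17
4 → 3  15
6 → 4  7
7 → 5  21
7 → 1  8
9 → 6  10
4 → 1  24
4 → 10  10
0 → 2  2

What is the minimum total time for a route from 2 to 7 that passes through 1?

Best 2 to 1: 2 → 9 → 1 costing 38
Best 1 to 7: 1 → 6 → 4 → 8 → 7 costing 39
Total via 1: 38 + 39 = 77 s.

77 s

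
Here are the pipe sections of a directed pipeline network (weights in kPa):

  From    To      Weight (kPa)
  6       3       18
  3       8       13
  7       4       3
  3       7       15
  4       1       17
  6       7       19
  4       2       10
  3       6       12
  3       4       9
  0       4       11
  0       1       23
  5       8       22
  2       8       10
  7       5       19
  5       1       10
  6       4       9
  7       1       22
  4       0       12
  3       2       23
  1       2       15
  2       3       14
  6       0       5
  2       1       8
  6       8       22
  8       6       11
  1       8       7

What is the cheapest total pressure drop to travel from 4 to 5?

58 kPa

Candidate routes:
4 - 2 - 8 - 6 - 7 - 5: 10+10+11+19+19 = 69
4 - 2 - 3 - 7 - 5: 10+14+15+19 = 58
The minimum is 58 kPa via 4 - 2 - 3 - 7 - 5.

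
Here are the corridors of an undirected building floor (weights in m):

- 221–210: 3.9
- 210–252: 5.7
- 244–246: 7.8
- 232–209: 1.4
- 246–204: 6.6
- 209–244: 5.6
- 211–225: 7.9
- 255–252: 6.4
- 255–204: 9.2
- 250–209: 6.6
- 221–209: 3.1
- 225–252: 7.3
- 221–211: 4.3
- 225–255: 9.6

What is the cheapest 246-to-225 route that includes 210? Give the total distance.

Best 246 to 210: 246–244–209–221–210 costing 20.4
Best 210 to 225: 210–252–225 costing 13
Total via 210: 20.4 + 13 = 33.4 m.

33.4 m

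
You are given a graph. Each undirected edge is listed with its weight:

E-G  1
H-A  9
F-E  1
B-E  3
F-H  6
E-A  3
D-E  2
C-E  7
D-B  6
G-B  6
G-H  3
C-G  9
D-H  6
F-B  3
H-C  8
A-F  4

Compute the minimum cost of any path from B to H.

Compare a few routes:
B → F → H: 3+6 = 9
B → E → G → H: 3+1+3 = 7
B → G → H: 6+3 = 9
B → F → E → G → H: 3+1+1+3 = 8
Cheapest is B → E → G → H at 7.

7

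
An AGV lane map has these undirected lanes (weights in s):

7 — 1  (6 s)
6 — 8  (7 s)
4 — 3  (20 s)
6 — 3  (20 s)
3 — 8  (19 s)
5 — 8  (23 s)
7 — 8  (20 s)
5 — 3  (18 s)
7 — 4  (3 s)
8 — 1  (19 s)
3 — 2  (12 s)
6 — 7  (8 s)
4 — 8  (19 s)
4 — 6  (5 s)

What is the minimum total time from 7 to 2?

35 s

Enumerating some paths:
7 - 6 - 4 - 3 - 2: 8+5+20+12 = 45
7 - 4 - 3 - 2: 3+20+12 = 35
7 - 6 - 3 - 2: 8+20+12 = 40
7 - 4 - 6 - 3 - 2: 3+5+20+12 = 40
The minimum is 35 s via 7 - 4 - 3 - 2.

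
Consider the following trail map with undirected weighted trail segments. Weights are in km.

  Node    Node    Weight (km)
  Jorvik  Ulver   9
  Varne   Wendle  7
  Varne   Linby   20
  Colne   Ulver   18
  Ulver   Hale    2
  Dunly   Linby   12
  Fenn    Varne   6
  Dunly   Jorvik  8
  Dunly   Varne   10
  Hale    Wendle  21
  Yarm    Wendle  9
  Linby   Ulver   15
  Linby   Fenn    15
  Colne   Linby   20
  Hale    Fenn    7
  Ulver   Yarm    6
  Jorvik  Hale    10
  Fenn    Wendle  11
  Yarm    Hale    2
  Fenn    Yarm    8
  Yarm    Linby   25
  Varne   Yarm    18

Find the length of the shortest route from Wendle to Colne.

31 km

Shortest distances from Wendle:
Wendle: 0
Varne: 7  (via Wendle)
Yarm: 9  (via Wendle)
Hale: 11  (via Yarm)
Fenn: 11  (via Wendle)
Ulver: 13  (via Hale)
Dunly: 17  (via Varne)
Jorvik: 21  (via Hale)
Linby: 26  (via Fenn)
Colne: 31  (via Ulver)
Shortest route: Wendle–Yarm–Hale–Ulver–Colne = 31 km.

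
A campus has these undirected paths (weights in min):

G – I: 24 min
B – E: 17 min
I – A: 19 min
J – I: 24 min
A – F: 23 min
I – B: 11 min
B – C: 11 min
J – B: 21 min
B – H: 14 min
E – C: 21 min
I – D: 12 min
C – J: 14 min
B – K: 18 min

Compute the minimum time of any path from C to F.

64 min

Candidate routes:
C - J - I - A - F: 14+24+19+23 = 80
C - B - I - A - F: 11+11+19+23 = 64
The minimum is 64 min via C - B - I - A - F.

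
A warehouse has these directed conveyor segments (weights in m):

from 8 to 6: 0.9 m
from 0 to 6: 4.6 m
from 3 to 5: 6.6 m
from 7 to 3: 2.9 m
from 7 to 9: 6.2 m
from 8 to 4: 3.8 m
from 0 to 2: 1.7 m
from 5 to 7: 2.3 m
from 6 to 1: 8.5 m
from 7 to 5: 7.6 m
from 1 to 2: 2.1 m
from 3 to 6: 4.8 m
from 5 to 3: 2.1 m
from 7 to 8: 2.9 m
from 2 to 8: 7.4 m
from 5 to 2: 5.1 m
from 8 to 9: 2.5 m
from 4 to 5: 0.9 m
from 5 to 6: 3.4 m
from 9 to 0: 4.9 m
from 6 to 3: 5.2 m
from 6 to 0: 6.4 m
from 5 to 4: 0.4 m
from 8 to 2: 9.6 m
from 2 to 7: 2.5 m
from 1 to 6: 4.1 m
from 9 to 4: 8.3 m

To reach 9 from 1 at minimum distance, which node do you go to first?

Candidate routes:
1 - 2 - 7 - 8 - 9: 2.1+2.5+2.9+2.5 = 10
1 - 2 - 7 - 9: 2.1+2.5+6.2 = 10.8
Cheapest is 1 - 2 - 7 - 8 - 9 at 10 m.
So from 1 the first move is to 2.

2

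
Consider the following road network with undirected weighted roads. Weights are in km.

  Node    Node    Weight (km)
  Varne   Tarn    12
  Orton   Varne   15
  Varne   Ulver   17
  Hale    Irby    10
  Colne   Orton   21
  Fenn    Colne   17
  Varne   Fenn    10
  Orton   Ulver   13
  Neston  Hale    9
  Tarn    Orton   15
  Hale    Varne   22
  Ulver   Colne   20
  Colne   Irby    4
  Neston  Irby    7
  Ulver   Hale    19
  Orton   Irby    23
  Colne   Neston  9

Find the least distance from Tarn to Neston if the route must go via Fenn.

Best Tarn to Fenn: Tarn → Varne → Fenn costing 22
Best Fenn to Neston: Fenn → Colne → Neston costing 26
Total via Fenn: 22 + 26 = 48 km.

48 km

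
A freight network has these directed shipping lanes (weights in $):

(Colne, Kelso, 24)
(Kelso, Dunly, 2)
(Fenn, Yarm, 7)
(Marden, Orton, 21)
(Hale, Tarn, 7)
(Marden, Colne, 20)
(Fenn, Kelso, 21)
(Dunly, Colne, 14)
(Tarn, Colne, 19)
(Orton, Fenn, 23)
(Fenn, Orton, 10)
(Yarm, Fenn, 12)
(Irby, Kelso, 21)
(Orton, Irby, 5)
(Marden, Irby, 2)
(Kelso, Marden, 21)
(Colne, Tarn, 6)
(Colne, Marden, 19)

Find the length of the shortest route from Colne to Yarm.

$70

Enumerating some paths:
Colne - Marden - Orton - Fenn - Yarm: 19+21+23+7 = 70
Colne - Kelso - Marden - Orton - Fenn - Yarm: 24+21+21+23+7 = 96
Cheapest is Colne - Marden - Orton - Fenn - Yarm at $70.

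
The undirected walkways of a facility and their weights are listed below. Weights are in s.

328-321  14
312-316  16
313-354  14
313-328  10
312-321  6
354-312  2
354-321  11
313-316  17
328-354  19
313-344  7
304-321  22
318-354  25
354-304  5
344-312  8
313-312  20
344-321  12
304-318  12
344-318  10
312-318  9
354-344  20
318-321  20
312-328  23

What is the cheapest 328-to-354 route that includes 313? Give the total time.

24 s

Shortest 328→313: 328 → 313 = 10
Best 313 to 354: 313 → 354 costing 14
Total via 313: 10 + 14 = 24 s.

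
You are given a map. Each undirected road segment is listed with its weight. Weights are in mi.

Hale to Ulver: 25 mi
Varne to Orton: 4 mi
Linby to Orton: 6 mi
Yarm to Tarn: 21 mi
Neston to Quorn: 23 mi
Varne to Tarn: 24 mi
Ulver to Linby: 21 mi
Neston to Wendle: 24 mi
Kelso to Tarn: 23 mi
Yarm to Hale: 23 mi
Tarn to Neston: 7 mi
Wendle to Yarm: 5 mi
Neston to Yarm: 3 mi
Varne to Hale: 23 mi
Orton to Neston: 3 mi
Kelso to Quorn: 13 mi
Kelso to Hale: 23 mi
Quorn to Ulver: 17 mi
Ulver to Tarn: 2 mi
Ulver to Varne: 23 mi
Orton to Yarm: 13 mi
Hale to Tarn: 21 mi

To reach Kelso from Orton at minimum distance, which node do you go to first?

Neston

Candidate routes:
Orton–Neston–Quorn–Kelso: 3+23+13 = 39
Orton–Neston–Tarn–Kelso: 3+7+23 = 33
The minimum is 33 mi via Orton–Neston–Tarn–Kelso.
So from Orton the first move is to Neston.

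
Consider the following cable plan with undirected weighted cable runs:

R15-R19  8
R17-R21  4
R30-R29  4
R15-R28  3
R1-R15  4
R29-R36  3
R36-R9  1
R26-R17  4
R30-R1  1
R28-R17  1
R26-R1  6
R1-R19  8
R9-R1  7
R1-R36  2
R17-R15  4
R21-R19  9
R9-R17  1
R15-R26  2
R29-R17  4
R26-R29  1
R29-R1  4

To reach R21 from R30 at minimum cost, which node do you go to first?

R1

Enumerating some paths:
R30 → R29 → R17 → R21: 4+4+4 = 12
R30 → R1 → R36 → R9 → R17 → R21: 1+2+1+1+4 = 9
Cheapest is R30 → R1 → R36 → R9 → R17 → R21 at 9.
So from R30 the first move is to R1.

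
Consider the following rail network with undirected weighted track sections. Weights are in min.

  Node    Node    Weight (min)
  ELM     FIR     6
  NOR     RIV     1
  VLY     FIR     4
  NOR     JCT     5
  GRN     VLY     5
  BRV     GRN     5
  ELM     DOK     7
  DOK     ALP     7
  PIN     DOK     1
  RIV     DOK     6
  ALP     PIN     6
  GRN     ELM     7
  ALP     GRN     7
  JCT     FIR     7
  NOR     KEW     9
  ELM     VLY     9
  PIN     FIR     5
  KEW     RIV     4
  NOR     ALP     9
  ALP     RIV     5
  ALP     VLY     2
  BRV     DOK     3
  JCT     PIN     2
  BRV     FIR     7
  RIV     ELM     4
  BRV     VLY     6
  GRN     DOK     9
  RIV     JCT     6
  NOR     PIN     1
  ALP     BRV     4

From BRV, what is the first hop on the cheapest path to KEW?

Candidate routes:
BRV → DOK → PIN → NOR → RIV → KEW: 3+1+1+1+4 = 10
BRV → DOK → RIV → KEW: 3+6+4 = 13
BRV → ALP → RIV → KEW: 4+5+4 = 13
Cheapest is BRV → DOK → PIN → NOR → RIV → KEW at 10 min.
So from BRV the first move is to DOK.

DOK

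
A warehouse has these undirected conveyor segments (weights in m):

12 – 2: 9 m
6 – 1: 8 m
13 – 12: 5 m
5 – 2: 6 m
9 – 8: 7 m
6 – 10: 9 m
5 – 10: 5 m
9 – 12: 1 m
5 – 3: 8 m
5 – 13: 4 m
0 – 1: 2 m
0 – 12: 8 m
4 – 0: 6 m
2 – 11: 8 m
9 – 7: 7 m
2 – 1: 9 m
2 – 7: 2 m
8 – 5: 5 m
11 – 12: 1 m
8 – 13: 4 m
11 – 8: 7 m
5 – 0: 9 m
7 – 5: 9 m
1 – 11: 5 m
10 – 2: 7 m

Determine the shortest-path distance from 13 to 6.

Compare a few routes:
13–12–11–1–6: 5+1+5+8 = 19
13–5–10–6: 4+5+9 = 18
The minimum is 18 m via 13–5–10–6.

18 m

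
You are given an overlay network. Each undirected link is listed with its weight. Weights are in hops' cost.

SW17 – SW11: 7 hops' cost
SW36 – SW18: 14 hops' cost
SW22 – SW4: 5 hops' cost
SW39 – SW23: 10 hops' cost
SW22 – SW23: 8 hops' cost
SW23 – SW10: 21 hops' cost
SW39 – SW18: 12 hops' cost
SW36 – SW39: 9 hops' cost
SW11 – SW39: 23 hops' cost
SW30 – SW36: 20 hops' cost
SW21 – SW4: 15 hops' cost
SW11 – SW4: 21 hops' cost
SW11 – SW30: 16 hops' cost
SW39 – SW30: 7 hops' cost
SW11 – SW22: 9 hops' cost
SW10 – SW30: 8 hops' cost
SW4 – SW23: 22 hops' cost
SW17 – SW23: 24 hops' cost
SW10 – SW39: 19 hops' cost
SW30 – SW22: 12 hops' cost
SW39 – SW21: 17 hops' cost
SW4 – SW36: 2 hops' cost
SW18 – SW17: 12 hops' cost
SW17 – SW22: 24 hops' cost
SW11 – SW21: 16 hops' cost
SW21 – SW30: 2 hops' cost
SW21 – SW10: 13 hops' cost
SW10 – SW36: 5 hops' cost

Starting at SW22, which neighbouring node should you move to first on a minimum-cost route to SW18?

SW4

Candidate routes:
SW22–SW4–SW36–SW18: 5+2+14 = 21
SW22–SW4–SW36–SW39–SW18: 5+2+9+12 = 28
SW22–SW11–SW17–SW18: 9+7+12 = 28
Cheapest is SW22–SW4–SW36–SW18 at 21 hops' cost.
So from SW22 the first move is to SW4.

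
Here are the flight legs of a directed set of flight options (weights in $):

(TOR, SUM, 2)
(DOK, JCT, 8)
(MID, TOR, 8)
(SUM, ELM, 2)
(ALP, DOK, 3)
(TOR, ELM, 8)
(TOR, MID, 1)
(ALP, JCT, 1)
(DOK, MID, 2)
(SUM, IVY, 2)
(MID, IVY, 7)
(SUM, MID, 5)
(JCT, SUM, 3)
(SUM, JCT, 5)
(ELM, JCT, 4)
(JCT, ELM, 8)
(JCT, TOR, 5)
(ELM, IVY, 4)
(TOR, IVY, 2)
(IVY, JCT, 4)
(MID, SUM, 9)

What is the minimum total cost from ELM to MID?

$10

Candidate routes:
ELM - IVY - JCT - TOR - MID: 4+4+5+1 = 14
ELM - JCT - TOR - MID: 4+5+1 = 10
ELM - JCT - SUM - MID: 4+3+5 = 12
The minimum is $10 via ELM - JCT - TOR - MID.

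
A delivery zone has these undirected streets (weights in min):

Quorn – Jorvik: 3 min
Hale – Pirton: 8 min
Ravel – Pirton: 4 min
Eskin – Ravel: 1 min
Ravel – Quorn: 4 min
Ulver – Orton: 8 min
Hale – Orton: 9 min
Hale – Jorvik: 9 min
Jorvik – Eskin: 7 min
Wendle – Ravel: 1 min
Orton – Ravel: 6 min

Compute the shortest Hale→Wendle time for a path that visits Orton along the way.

Best Hale to Orton: Hale → Orton costing 9
Best Orton to Wendle: Orton → Ravel → Wendle costing 7
Total via Orton: 9 + 7 = 16 min.

16 min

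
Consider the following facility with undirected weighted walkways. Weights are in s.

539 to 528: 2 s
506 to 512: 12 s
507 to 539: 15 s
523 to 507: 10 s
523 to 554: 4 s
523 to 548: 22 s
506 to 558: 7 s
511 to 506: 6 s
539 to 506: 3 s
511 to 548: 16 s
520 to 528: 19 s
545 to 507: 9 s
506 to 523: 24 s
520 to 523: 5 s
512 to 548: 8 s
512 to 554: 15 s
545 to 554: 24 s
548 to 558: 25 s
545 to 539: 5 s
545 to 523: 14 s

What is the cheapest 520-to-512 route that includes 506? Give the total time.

Best 520 to 506: 520–528–539–506 costing 24
Best 506 to 512: 506–512 costing 12
Total via 506: 24 + 12 = 36 s.

36 s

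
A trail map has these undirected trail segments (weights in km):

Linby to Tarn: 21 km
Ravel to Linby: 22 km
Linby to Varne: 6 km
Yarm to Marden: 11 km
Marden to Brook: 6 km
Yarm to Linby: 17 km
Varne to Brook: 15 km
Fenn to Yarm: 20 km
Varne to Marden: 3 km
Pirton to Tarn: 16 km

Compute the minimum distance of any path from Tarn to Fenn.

Settle nodes by increasing distance from Tarn:
Tarn: 0
Pirton: 16  (via Tarn)
Linby: 21  (via Tarn)
Varne: 27  (via Linby)
Marden: 30  (via Varne)
Brook: 36  (via Marden)
Yarm: 38  (via Linby)
Ravel: 43  (via Linby)
Fenn: 58  (via Yarm)
Shortest route: Tarn–Linby–Yarm–Fenn = 58 km.

58 km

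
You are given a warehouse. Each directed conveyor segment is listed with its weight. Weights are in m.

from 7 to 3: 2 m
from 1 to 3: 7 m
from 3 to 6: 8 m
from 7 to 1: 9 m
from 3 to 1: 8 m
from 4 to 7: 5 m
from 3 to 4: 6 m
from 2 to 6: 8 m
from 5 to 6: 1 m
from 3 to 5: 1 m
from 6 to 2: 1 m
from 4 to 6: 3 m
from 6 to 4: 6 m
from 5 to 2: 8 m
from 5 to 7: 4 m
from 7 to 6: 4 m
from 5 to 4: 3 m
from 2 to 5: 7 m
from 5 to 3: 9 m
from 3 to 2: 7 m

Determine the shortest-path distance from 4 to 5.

Candidate routes:
4–7–6–2–5: 5+4+1+7 = 17
4–6–2–5: 3+1+7 = 11
4–7–3–5: 5+2+1 = 8
Cheapest is 4–7–3–5 at 8 m.

8 m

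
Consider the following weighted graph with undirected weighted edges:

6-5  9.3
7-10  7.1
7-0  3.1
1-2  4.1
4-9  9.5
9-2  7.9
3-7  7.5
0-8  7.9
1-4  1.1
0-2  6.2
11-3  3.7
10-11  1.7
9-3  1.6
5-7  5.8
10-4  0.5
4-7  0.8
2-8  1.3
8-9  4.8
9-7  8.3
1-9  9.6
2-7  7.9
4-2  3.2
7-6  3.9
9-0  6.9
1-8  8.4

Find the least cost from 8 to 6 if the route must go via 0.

14.5

Best 8 to 0: 8 → 2 → 0 costing 7.5
Best 0 to 6: 0 → 7 → 6 costing 7
Total via 0: 7.5 + 7 = 14.5.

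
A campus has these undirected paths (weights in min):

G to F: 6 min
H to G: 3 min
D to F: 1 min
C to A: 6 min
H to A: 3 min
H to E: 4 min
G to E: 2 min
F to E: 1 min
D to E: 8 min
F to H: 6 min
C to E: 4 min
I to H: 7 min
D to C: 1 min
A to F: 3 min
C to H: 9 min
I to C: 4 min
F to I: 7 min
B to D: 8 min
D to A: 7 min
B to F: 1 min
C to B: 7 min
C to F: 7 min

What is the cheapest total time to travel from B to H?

6 min

Running Dijkstra from B:
B: 0
F: 1  (via B)
D: 2  (via F)
E: 2  (via F)
C: 3  (via D)
A: 4  (via F)
G: 4  (via E)
H: 6  (via E)
Shortest route: B → F → E → H = 6 min.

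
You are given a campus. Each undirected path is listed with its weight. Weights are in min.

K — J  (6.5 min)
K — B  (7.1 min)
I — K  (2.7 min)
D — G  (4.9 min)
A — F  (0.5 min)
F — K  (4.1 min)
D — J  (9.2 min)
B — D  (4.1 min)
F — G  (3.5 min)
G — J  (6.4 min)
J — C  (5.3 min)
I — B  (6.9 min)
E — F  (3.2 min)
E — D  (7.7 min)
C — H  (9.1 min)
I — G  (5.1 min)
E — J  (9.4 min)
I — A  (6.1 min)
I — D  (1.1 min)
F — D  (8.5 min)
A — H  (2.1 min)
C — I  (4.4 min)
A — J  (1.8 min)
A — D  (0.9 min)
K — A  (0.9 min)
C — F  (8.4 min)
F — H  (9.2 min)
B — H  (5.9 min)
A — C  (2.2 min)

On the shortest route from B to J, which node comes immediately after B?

D

Enumerating some paths:
B - H - A - J: 5.9+2.1+1.8 = 9.8
B - D - A - J: 4.1+0.9+1.8 = 6.8
B - D - I - K - A - J: 4.1+1.1+2.7+0.9+1.8 = 10.6
B - K - A - J: 7.1+0.9+1.8 = 9.8
Cheapest is B - D - A - J at 6.8 min.
So from B the first move is to D.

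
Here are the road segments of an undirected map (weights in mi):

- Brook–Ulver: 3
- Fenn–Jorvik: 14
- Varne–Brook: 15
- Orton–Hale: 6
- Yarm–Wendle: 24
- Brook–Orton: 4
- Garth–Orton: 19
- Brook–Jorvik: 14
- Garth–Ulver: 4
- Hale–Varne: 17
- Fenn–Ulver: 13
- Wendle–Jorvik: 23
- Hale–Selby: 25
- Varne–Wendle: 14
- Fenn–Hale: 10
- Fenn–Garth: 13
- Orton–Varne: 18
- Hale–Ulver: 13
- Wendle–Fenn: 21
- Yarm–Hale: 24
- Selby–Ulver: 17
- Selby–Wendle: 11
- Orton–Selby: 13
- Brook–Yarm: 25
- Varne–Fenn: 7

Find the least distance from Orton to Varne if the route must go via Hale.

Shortest Orton→Hale: Orton–Hale = 6
Best Hale to Varne: Hale–Varne costing 17
Total via Hale: 6 + 17 = 23 mi.

23 mi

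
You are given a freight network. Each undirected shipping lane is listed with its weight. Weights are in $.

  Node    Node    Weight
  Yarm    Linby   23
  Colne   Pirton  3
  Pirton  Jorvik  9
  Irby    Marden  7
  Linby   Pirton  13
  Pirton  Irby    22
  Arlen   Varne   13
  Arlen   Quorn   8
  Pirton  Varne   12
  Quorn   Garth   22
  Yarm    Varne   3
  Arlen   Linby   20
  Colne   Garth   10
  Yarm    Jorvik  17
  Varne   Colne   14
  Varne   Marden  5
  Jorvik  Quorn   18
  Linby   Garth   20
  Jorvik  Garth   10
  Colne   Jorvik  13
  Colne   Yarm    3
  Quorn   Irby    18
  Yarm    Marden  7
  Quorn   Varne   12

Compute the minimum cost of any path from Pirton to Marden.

$13

Shortest distances from Pirton:
Pirton: 0
Colne: 3  (via Pirton)
Yarm: 6  (via Colne)
Varne: 9  (via Yarm)
Jorvik: 9  (via Pirton)
Garth: 13  (via Colne)
Marden: 13  (via Yarm)
Shortest route: Pirton → Colne → Yarm → Marden = $13.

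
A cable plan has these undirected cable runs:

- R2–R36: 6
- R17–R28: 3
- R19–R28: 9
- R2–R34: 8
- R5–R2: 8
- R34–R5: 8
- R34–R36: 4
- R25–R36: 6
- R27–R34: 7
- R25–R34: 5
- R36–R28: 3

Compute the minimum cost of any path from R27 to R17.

17

Settle nodes by increasing distance from R27:
R27: 0
R34: 7  (via R27)
R36: 11  (via R34)
R25: 12  (via R34)
R28: 14  (via R36)
R2: 15  (via R34)
R5: 15  (via R34)
R17: 17  (via R28)
Shortest route: R27 → R34 → R36 → R28 → R17 = 17.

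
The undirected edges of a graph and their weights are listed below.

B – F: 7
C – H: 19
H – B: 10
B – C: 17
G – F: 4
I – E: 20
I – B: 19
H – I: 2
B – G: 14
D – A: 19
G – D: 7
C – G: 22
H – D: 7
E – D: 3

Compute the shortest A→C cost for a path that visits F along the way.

Shortest A→F: A → D → G → F = 30
Best F to C: F → B → C costing 24
Total via F: 30 + 24 = 54.

54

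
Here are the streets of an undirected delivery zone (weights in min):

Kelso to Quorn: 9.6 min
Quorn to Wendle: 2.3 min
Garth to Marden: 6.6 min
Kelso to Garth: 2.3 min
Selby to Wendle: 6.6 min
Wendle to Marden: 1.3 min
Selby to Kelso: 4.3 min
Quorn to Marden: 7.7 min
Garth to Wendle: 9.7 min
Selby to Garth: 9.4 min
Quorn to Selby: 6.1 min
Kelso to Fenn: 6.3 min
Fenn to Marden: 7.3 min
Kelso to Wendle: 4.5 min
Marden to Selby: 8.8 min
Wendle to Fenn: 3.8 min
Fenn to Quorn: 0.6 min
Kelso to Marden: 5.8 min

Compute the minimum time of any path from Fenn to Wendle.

Running Dijkstra from Fenn:
Fenn: 0
Quorn: 0.6  (via Fenn)
Wendle: 2.9  (via Quorn)
Shortest route: Fenn → Quorn → Wendle = 2.9 min.

2.9 min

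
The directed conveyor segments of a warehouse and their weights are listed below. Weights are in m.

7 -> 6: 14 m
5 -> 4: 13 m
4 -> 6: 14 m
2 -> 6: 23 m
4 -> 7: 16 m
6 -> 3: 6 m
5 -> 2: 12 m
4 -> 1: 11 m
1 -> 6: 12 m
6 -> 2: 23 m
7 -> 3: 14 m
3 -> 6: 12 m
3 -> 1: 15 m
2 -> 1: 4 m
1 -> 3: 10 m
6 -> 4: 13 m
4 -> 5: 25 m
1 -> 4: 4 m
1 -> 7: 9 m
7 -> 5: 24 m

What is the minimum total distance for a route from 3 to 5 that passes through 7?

Best 3 to 7: 3 → 1 → 7 costing 24
Best 7 to 5: 7 → 5 costing 24
Total via 7: 24 + 24 = 48 m.

48 m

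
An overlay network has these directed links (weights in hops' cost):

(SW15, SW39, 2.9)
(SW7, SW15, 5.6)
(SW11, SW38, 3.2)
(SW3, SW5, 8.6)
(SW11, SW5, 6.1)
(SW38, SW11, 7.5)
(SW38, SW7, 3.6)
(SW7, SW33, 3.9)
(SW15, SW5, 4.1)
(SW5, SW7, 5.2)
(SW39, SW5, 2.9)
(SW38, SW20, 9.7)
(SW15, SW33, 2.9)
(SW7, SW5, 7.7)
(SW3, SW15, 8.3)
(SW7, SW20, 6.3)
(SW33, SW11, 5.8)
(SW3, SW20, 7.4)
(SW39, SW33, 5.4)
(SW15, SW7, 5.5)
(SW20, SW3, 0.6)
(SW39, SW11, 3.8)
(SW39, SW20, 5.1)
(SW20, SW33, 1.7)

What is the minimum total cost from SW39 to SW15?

13.7 hops' cost

Enumerating some paths:
SW39–SW5–SW7–SW15: 2.9+5.2+5.6 = 13.7
SW39–SW20–SW3–SW15: 5.1+0.6+8.3 = 14
SW39–SW11–SW38–SW7–SW15: 3.8+3.2+3.6+5.6 = 16.2
The minimum is 13.7 hops' cost via SW39–SW5–SW7–SW15.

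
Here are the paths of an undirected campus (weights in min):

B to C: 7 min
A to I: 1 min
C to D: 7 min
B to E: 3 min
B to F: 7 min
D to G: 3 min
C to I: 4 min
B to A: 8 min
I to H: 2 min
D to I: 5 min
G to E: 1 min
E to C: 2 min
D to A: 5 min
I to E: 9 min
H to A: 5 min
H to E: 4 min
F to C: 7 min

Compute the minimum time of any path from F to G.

Compare a few routes:
F - C - E - G: 7+2+1 = 10
F - B - C - E - G: 7+7+2+1 = 17
F - B - E - G: 7+3+1 = 11
Cheapest is F - C - E - G at 10 min.

10 min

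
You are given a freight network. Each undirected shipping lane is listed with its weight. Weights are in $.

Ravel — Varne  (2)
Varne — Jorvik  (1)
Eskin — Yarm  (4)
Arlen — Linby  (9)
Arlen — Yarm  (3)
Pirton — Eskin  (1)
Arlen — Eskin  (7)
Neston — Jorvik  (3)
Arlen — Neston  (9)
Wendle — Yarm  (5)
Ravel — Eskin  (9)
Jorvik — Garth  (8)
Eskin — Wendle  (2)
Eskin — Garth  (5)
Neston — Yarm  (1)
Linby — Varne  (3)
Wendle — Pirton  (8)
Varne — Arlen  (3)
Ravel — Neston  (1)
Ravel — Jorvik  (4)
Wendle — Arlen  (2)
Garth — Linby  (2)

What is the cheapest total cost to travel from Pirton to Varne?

Settle nodes by increasing distance from Pirton:
Pirton: 0
Eskin: 1  (via Pirton)
Wendle: 3  (via Eskin)
Arlen: 5  (via Wendle)
Yarm: 5  (via Eskin)
Neston: 6  (via Yarm)
Garth: 6  (via Eskin)
Ravel: 7  (via Neston)
Linby: 8  (via Garth)
Varne: 8  (via Arlen)
Shortest route: Pirton–Eskin–Wendle–Arlen–Varne = $8.

$8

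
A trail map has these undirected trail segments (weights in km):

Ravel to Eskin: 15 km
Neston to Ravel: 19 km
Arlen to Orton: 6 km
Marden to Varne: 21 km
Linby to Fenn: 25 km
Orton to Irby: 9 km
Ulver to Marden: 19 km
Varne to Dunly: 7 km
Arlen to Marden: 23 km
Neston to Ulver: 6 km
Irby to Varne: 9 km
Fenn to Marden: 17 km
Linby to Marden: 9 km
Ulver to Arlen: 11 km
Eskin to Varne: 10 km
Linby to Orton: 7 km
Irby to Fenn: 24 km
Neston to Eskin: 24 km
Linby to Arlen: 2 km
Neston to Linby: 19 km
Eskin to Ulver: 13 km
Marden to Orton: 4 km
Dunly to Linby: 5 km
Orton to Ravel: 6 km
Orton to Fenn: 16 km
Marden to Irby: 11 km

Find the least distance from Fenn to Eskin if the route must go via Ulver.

Shortest Fenn→Ulver: Fenn → Orton → Arlen → Ulver = 33
Shortest Ulver→Eskin: Ulver → Eskin = 13
Total via Ulver: 33 + 13 = 46 km.

46 km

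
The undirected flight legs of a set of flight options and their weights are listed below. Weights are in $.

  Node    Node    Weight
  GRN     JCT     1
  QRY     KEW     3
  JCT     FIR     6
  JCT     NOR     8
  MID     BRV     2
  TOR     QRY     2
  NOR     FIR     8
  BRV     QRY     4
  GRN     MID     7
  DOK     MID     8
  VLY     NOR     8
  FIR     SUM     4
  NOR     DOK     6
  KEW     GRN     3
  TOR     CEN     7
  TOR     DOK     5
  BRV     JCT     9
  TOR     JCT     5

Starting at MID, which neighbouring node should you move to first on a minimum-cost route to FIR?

GRN

Enumerating some paths:
MID - BRV - JCT - FIR: 2+9+6 = 17
MID - GRN - JCT - FIR: 7+1+6 = 14
Cheapest is MID - GRN - JCT - FIR at $14.
So from MID the first move is to GRN.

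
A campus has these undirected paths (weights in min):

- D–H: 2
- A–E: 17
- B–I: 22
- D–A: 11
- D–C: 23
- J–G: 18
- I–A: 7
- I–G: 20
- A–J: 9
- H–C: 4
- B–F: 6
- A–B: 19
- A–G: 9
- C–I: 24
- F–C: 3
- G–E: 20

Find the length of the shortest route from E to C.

Candidate routes:
E - A - D - H - C: 17+11+2+4 = 34
E - A - B - F - C: 17+19+6+3 = 45
E - G - A - D - H - C: 20+9+11+2+4 = 46
The minimum is 34 min via E - A - D - H - C.

34 min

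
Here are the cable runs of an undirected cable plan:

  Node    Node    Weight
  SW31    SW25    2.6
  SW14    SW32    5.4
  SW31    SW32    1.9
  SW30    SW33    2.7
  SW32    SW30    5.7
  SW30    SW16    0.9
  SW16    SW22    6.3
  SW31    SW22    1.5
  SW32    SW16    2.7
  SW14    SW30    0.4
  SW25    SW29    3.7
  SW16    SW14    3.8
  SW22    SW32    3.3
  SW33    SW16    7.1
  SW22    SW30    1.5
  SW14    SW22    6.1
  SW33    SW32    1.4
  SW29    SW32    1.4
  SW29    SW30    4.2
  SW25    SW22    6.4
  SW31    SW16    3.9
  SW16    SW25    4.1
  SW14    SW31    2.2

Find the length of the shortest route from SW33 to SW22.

Shortest distances from SW33:
SW33: 0
SW32: 1.4  (via SW33)
SW30: 2.7  (via SW33)
SW29: 2.8  (via SW32)
SW14: 3.1  (via SW30)
SW31: 3.3  (via SW32)
SW16: 3.6  (via SW30)
SW22: 4.2  (via SW30)
Shortest route: SW33 → SW30 → SW22 = 4.2.

4.2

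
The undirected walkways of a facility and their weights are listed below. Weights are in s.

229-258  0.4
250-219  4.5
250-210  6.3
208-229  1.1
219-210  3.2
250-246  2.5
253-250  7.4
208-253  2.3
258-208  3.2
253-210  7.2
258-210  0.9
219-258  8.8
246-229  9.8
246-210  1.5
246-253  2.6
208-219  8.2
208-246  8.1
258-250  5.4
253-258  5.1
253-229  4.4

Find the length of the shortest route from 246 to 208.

Candidate routes:
246–253–208: 2.6+2.3 = 4.9
246–210–258–229–208: 1.5+0.9+0.4+1.1 = 3.9
Cheapest is 246–210–258–229–208 at 3.9 s.

3.9 s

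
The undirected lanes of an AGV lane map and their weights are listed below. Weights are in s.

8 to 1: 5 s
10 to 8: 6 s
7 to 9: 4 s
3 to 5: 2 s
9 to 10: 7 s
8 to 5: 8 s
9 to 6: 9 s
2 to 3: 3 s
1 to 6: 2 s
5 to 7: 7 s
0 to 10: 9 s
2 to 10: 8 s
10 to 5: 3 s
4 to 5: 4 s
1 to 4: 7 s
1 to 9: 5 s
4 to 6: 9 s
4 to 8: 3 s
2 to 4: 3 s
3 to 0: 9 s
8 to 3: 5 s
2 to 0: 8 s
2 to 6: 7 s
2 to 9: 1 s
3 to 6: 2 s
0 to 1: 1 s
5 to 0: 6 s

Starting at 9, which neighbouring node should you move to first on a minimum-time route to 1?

Candidate routes:
9 → 2 → 3 → 6 → 1: 1+3+2+2 = 8
9 → 1: 5 = 5
Cheapest is 9 → 1 at 5 s.
So from 9 the first move is to 1.

1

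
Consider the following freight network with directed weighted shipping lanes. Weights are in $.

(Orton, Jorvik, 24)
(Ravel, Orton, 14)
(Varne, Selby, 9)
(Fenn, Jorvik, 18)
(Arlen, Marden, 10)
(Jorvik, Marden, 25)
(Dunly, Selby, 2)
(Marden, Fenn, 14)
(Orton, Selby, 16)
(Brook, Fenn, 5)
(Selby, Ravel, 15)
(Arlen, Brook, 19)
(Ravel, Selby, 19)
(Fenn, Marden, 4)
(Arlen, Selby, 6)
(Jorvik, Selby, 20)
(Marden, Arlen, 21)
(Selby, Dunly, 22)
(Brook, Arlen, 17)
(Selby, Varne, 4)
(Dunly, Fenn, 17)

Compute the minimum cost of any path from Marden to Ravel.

Candidate routes:
Marden–Fenn–Jorvik–Selby–Ravel: 14+18+20+15 = 67
Marden–Arlen–Selby–Ravel: 21+6+15 = 42
Cheapest is Marden–Arlen–Selby–Ravel at $42.

$42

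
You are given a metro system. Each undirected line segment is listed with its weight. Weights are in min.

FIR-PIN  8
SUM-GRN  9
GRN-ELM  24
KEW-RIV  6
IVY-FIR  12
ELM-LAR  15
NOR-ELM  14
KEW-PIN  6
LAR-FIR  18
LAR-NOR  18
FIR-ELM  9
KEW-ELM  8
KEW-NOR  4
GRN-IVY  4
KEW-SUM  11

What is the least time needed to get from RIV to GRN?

Enumerating some paths:
RIV - KEW - ELM - GRN: 6+8+24 = 38
RIV - KEW - PIN - FIR - IVY - GRN: 6+6+8+12+4 = 36
RIV - KEW - SUM - GRN: 6+11+9 = 26
RIV - KEW - ELM - FIR - IVY - GRN: 6+8+9+12+4 = 39
The minimum is 26 min via RIV - KEW - SUM - GRN.

26 min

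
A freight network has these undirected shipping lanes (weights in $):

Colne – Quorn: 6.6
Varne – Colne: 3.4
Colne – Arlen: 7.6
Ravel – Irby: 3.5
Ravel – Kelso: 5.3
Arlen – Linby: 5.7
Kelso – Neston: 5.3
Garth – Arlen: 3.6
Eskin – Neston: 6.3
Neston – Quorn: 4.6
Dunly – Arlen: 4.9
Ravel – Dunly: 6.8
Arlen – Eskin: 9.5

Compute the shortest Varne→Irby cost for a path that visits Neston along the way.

Best Varne to Neston: Varne–Colne–Quorn–Neston costing 14.6
Best Neston to Irby: Neston–Kelso–Ravel–Irby costing 14.1
Total via Neston: 14.6 + 14.1 = $28.7.

$28.7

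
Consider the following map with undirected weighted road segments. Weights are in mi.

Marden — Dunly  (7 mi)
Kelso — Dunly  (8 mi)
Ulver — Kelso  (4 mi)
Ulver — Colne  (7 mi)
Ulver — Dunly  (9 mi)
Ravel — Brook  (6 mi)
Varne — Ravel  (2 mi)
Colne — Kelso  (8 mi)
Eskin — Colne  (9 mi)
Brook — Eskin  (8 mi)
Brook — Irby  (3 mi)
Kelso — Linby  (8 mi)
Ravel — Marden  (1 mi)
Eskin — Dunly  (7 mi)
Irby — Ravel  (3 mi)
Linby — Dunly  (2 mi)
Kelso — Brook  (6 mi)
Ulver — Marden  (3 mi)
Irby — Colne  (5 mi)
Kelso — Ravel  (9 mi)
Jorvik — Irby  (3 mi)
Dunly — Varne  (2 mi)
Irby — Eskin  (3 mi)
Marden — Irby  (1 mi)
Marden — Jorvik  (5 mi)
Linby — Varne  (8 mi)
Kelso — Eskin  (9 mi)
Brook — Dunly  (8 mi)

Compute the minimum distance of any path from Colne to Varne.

Shortest distances from Colne:
Colne: 0
Irby: 5  (via Colne)
Marden: 6  (via Irby)
Ravel: 7  (via Marden)
Ulver: 7  (via Colne)
Jorvik: 8  (via Irby)
Eskin: 8  (via Irby)
Brook: 8  (via Irby)
Kelso: 8  (via Colne)
Varne: 9  (via Ravel)
Shortest route: Colne → Irby → Marden → Ravel → Varne = 9 mi.

9 mi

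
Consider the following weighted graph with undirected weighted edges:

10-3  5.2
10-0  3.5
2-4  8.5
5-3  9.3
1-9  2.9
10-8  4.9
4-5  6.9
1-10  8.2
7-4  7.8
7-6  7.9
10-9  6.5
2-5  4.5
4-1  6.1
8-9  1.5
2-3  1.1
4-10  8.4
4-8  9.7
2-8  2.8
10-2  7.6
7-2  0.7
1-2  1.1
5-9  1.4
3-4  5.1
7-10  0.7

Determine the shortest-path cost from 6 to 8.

11.4

Running Dijkstra from 6:
6: 0
7: 7.9  (via 6)
2: 8.6  (via 7)
10: 8.6  (via 7)
1: 9.7  (via 2)
3: 9.7  (via 2)
8: 11.4  (via 2)
Shortest route: 6 → 7 → 2 → 8 = 11.4.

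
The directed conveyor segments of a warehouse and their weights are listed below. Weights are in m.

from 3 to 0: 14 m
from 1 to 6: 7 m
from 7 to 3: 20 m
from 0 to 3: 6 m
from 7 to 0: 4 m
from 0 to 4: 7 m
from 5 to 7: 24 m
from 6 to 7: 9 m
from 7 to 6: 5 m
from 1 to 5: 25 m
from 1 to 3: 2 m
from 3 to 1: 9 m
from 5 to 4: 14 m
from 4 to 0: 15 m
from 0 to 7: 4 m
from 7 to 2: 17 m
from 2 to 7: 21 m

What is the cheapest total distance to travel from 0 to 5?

Compare a few routes:
0–3–1–5: 6+9+25 = 40
0–7–3–1–5: 4+20+9+25 = 58
The minimum is 40 m via 0–3–1–5.

40 m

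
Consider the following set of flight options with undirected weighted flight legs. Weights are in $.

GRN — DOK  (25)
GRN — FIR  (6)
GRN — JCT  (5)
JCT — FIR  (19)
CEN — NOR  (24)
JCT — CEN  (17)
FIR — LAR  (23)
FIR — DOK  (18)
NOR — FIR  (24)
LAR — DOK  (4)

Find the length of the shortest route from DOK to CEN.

$46

Running Dijkstra from DOK:
DOK: 0
LAR: 4  (via DOK)
FIR: 18  (via DOK)
GRN: 24  (via FIR)
JCT: 29  (via GRN)
NOR: 42  (via FIR)
CEN: 46  (via JCT)
Shortest route: DOK → FIR → GRN → JCT → CEN = $46.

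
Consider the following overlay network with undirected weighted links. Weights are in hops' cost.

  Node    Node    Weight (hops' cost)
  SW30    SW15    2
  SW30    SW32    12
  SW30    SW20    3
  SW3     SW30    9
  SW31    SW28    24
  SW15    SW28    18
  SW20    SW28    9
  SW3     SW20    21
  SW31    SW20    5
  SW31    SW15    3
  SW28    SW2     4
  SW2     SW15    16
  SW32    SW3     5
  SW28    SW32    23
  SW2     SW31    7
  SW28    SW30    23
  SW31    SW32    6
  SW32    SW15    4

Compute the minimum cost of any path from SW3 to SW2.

Shortest distances from SW3:
SW3: 0
SW32: 5  (via SW3)
SW15: 9  (via SW32)
SW30: 9  (via SW3)
SW31: 11  (via SW32)
SW20: 12  (via SW30)
SW2: 18  (via SW31)
Shortest route: SW3–SW32–SW31–SW2 = 18 hops' cost.

18 hops' cost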